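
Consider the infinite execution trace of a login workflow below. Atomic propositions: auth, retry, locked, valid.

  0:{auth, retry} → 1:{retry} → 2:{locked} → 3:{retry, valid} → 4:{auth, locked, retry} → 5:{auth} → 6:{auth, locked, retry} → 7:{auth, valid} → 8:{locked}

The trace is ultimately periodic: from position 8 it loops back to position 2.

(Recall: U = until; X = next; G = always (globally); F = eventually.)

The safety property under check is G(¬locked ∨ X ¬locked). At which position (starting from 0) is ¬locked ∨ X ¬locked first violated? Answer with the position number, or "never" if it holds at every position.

Check ¬locked ∨ X ¬locked at each position in order: 0 ✓, 1 ✓, 2 ✓, 3 ✓, 4 ✓, 5 ✓, 6 ✓, 7 ✓.
At position 8 the labels are {locked} and the next position 2 has {locked}, so ¬locked ∨ X ¬locked is false there. This is the first violation.

8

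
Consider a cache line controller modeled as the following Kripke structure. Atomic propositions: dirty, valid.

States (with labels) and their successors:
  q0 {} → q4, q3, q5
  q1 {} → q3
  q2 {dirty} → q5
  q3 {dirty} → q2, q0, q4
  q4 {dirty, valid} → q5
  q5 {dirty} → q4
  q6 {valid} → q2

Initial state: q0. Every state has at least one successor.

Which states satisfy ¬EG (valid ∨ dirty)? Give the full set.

States satisfying valid ∨ dirty: {q2, q3, q4, q5, q6}.
States satisfying EG (valid ∨ dirty): {q2, q3, q4, q5, q6}.
States satisfying ¬EG (valid ∨ dirty): {q0, q1}.

{q0, q1}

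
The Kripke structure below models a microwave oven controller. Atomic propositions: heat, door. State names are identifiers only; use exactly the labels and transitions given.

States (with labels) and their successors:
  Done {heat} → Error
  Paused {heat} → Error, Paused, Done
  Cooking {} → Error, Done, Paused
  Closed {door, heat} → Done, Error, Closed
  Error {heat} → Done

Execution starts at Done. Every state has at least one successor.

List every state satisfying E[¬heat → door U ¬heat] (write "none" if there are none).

States satisfying ¬heat → door: {Done, Paused, Closed, Error}.
States satisfying ¬heat: {Cooking}.
States satisfying E[¬heat → door U ¬heat]: {Cooking}.

{Cooking}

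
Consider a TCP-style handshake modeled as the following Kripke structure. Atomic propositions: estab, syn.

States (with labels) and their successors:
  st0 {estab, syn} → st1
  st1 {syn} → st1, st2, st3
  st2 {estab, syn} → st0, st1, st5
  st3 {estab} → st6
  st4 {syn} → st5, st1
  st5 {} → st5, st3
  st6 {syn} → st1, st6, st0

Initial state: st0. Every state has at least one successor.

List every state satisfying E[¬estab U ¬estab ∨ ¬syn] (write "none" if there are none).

States satisfying ¬estab: {st1, st4, st5, st6}.
States satisfying ¬estab ∨ ¬syn: {st1, st3, st4, st5, st6}.
States satisfying E[¬estab U ¬estab ∨ ¬syn]: {st1, st3, st4, st5, st6}.

{st1, st3, st4, st5, st6}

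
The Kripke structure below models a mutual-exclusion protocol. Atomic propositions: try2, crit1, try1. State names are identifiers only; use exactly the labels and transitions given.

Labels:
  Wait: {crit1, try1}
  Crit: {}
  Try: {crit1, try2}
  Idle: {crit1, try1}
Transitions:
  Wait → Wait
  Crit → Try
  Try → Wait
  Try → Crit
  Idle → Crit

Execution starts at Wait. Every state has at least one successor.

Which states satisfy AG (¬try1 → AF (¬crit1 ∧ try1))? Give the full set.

{Wait}

States satisfying ¬try1 → AF (¬crit1 ∧ try1): {Wait, Idle}.
States satisfying AG (¬try1 → AF (¬crit1 ∧ try1)): {Wait}.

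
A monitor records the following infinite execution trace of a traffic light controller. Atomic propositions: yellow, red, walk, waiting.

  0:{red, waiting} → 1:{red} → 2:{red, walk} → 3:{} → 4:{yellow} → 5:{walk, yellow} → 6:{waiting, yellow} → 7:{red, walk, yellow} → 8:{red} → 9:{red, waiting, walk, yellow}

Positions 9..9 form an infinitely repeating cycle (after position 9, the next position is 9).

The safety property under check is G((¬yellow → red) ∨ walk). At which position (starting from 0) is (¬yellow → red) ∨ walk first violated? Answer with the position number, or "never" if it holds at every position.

3

Check (¬yellow → red) ∨ walk at each position in order: 0 ✓, 1 ✓, 2 ✓.
At position 3 the labels are {}, so (¬yellow → red) ∨ walk is false there. This is the first violation.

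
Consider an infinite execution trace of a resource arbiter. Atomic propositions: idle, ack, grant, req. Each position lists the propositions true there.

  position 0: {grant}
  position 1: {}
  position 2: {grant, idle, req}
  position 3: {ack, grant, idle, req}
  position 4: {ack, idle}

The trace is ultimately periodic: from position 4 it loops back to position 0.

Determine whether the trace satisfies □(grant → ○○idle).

grant → ○○idle must hold at every position from 0 onward. It fails at position 3, so □(grant → ○○idle) is false.
Positions where grant holds: 0, 2, 3.
Check ○○idle at each: 0→ok, 2→ok, 3→fails.

Violated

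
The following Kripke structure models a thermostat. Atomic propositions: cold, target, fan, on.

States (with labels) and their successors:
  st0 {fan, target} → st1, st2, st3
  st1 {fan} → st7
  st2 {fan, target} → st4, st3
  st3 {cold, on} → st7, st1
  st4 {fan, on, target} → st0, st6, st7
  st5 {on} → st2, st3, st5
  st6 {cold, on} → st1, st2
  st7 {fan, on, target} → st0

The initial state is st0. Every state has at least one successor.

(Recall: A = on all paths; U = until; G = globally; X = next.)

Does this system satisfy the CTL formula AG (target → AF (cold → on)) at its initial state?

States satisfying target → AF (cold → on): {st0, st1, st2, st3, st4, st5, st6, st7}.
States satisfying AG (target → AF (cold → on)): {st0, st1, st2, st3, st4, st5, st6, st7}.
Every state reachable from st0 satisfies target → AF (cold → on).
st0 ∈ Sat(AG (target → AF (cold → on))).

Yes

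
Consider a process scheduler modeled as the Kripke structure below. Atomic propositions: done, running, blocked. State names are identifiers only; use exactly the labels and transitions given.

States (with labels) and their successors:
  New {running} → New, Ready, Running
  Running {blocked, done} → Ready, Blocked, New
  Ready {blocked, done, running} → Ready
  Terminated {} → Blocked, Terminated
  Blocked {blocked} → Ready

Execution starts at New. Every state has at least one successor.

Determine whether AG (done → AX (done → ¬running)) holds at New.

Violated

States satisfying done → AX (done → ¬running): {New, Terminated, Blocked}.
States satisfying AG (done → AX (done → ¬running)): ∅.
Ready is reachable from New and violates done → AX (done → ¬running), so AG fails at New.
New ∉ Sat(AG (done → AX (done → ¬running))).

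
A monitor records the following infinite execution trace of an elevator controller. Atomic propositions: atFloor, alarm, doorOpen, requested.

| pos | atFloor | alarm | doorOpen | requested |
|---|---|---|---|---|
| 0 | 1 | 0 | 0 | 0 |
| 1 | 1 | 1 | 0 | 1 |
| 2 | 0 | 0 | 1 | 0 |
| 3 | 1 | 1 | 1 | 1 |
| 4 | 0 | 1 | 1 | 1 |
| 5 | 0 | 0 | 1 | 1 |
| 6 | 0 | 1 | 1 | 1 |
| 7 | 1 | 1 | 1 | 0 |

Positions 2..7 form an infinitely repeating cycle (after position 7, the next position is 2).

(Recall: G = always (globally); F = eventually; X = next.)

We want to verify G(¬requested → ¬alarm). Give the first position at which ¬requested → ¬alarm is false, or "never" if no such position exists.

Check ¬requested → ¬alarm at each position in order: 0 ✓, 1 ✓, 2 ✓, 3 ✓, 4 ✓, 5 ✓, 6 ✓.
At position 7 the labels are {alarm, atFloor, doorOpen}, so ¬requested → ¬alarm is false there. This is the first violation.

7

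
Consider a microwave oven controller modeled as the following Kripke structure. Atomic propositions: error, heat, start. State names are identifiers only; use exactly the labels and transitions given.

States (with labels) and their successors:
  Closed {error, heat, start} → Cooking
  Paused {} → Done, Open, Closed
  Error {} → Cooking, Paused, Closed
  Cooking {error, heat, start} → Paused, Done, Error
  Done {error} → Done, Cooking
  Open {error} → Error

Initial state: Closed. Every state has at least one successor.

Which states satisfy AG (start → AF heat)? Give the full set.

States satisfying start → AF heat: {Closed, Paused, Error, Cooking, Done, Open}.
States satisfying AG (start → AF heat): {Closed, Paused, Error, Cooking, Done, Open}.

{Closed, Paused, Error, Cooking, Done, Open}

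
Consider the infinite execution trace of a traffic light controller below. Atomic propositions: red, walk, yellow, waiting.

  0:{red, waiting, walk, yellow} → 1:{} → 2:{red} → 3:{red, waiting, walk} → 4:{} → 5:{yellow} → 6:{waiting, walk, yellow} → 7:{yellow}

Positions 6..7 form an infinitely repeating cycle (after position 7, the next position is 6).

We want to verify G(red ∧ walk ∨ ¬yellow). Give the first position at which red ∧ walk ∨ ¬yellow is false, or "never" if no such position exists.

5

Check red ∧ walk ∨ ¬yellow at each position in order: 0 ✓, 1 ✓, 2 ✓, 3 ✓, 4 ✓.
At position 5 the labels are {yellow}, so red ∧ walk ∨ ¬yellow is false there. This is the first violation.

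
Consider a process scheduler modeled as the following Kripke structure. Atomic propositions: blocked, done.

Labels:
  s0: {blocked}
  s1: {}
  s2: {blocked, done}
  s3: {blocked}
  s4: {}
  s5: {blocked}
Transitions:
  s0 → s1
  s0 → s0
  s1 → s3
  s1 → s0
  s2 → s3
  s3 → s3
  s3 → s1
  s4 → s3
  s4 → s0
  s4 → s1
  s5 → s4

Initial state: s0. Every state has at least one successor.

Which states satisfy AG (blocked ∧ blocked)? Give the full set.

none

States satisfying blocked ∧ blocked: {s0, s2, s3, s5}.
States satisfying AG (blocked ∧ blocked): ∅.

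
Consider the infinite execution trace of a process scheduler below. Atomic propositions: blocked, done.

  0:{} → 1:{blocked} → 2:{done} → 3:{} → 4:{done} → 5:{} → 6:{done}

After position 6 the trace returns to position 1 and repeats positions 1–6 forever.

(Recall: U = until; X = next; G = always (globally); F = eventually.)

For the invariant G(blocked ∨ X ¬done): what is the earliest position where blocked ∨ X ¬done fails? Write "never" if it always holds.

3

Check blocked ∨ X ¬done at each position in order: 0 ✓, 1 ✓, 2 ✓.
At position 3 the labels are {} and the next position 4 has {done}, so blocked ∨ X ¬done is false there. This is the first violation.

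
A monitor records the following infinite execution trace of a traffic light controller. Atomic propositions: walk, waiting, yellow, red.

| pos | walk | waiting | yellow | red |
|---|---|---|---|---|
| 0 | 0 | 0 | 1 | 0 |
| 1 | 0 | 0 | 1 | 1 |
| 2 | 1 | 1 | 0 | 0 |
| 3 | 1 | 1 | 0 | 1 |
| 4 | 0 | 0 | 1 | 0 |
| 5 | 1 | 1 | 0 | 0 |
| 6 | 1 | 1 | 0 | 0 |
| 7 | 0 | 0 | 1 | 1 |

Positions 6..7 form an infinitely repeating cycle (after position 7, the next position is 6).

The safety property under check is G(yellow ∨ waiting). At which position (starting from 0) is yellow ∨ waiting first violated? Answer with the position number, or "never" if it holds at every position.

never

yellow ∨ waiting holds at every position 0..7, and those are all the positions the trace ever visits, so the invariant G(yellow ∨ waiting) is never violated.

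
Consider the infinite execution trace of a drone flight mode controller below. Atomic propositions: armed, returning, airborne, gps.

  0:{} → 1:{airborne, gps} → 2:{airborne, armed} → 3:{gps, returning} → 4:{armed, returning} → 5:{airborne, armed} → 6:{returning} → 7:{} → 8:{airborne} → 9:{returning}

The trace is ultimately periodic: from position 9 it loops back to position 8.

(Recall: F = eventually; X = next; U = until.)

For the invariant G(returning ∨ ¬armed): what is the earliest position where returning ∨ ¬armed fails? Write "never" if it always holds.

2

Check returning ∨ ¬armed at each position in order: 0 ✓, 1 ✓.
At position 2 the labels are {airborne, armed}, so returning ∨ ¬armed is false there. This is the first violation.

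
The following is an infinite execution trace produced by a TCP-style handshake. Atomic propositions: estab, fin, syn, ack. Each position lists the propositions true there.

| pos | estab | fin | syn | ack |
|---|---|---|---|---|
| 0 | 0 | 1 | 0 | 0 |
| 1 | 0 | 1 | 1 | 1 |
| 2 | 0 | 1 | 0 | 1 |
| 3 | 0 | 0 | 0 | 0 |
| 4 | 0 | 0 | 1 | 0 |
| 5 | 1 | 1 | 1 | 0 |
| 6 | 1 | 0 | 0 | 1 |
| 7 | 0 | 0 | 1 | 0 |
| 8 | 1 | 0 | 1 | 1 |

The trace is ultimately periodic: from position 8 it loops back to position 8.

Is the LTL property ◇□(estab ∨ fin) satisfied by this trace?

Satisfied

□(estab ∨ fin) holds at position 8, which is reachable from 0, so ◇□(estab ∨ fin) holds.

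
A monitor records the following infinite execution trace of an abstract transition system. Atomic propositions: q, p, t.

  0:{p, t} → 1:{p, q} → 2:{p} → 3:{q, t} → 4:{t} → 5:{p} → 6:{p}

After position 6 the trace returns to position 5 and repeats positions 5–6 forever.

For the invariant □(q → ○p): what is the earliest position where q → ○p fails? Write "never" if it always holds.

3

Check q → ○p at each position in order: 0 ✓, 1 ✓, 2 ✓.
At position 3 the labels are {q, t} and the next position 4 has {t}, so q → ○p is false there. This is the first violation.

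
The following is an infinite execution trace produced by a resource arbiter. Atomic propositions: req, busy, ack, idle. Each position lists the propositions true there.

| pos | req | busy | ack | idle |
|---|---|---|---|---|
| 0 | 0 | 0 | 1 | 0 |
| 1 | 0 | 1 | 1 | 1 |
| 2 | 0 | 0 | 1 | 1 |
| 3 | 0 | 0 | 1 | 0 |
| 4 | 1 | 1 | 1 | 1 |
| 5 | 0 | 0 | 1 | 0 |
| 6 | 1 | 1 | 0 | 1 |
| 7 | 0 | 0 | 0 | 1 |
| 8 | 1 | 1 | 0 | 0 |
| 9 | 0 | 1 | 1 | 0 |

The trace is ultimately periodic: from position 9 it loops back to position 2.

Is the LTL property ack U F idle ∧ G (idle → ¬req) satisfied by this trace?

Violated

Walking from position 0: F idle first holds at position 0, and ack holds at every earlier position along the way, so ack U F idle holds.
idle → ¬req must hold at every position from 0 onward. It fails at position 4, so G (idle → ¬req) is false.
Positions where idle holds: 1, 2, 4, 6, 7.
Check ¬req at each: 1→ok, 2→ok, 4→fails, 6→fails, 7→ok.
At position 0: ack U F idle is true; G (idle → ¬req) is false; so ack U F idle ∧ G (idle → ¬req) is false.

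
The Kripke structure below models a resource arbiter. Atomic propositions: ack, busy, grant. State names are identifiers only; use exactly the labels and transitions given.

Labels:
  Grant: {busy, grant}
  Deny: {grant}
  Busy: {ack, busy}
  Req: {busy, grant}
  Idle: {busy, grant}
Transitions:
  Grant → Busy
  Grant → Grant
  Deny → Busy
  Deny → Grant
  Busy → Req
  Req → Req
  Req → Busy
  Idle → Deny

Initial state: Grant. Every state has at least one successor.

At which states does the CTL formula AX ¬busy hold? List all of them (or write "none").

{Idle}

States satisfying ¬busy: {Deny}.
States satisfying AX ¬busy: {Idle}.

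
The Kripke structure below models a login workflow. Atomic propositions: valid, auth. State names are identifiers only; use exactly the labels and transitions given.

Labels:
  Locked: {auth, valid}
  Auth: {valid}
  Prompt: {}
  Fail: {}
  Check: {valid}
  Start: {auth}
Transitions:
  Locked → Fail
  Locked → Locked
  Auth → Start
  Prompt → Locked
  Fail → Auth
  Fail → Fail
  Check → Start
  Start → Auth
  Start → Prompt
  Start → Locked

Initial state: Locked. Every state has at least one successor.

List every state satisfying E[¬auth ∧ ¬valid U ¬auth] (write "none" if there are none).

{Auth, Prompt, Fail, Check}

States satisfying ¬auth ∧ ¬valid: {Prompt, Fail}.
States satisfying ¬auth: {Auth, Prompt, Fail, Check}.
States satisfying E[¬auth ∧ ¬valid U ¬auth]: {Auth, Prompt, Fail, Check}.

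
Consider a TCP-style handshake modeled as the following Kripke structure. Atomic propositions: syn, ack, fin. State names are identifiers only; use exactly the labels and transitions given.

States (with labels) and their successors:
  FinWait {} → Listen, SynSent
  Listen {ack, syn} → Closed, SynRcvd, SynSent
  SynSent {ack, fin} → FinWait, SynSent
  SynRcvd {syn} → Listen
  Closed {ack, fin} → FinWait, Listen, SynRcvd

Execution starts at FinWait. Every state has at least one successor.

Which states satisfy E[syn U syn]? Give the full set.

States satisfying syn: {Listen, SynRcvd}.
States satisfying E[syn U syn]: {Listen, SynRcvd}.

{Listen, SynRcvd}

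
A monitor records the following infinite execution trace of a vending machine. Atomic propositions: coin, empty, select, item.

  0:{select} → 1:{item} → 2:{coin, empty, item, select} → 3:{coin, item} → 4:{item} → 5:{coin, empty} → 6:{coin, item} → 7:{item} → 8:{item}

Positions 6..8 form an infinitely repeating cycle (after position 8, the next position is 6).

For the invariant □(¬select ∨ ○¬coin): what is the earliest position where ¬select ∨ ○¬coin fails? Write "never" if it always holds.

Check ¬select ∨ ○¬coin at each position in order: 0 ✓, 1 ✓.
At position 2 the labels are {coin, empty, item, select} and the next position 3 has {coin, item}, so ¬select ∨ ○¬coin is false there. This is the first violation.

2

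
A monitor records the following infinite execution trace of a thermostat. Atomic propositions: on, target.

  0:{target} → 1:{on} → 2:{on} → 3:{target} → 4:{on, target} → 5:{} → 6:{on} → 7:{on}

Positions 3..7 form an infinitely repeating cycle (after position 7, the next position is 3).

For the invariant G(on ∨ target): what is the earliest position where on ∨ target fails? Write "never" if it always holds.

5

Check on ∨ target at each position in order: 0 ✓, 1 ✓, 2 ✓, 3 ✓, 4 ✓.
At position 5 the labels are {}, so on ∨ target is false there. This is the first violation.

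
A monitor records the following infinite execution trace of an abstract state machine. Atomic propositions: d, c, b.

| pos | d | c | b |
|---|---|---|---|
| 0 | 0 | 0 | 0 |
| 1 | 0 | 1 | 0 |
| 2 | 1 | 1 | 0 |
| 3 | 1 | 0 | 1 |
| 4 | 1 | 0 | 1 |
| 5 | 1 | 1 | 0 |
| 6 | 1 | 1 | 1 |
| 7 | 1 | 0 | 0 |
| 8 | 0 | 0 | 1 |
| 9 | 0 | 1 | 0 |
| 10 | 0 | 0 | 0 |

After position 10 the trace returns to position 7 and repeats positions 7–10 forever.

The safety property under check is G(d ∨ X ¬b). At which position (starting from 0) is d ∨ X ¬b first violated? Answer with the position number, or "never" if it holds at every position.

never

d ∨ X ¬b holds at every position 0..10, and those are all the positions the trace ever visits, so the invariant G(d ∨ X ¬b) is never violated.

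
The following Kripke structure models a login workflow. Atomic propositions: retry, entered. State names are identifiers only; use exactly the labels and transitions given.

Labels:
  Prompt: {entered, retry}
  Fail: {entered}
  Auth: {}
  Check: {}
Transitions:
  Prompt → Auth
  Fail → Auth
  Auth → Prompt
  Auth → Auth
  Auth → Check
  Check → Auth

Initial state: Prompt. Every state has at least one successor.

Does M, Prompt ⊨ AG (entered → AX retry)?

States satisfying entered → AX retry: {Auth, Check}.
States satisfying AG (entered → AX retry): ∅.
Prompt is reachable from Prompt and violates entered → AX retry, so AG fails at Prompt.
Prompt ∉ Sat(AG (entered → AX retry)).

Does not hold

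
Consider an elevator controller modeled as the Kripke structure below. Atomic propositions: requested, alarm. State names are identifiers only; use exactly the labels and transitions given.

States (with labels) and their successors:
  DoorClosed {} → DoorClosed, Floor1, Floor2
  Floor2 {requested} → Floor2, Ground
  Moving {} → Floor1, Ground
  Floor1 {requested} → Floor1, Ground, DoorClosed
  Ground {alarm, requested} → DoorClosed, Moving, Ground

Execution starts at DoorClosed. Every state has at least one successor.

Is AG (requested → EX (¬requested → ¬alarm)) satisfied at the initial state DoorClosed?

States satisfying requested → EX (¬requested → ¬alarm): {DoorClosed, Floor2, Moving, Floor1, Ground}.
States satisfying AG (requested → EX (¬requested → ¬alarm)): {DoorClosed, Floor2, Moving, Floor1, Ground}.
Every state reachable from DoorClosed satisfies requested → EX (¬requested → ¬alarm).
DoorClosed ∈ Sat(AG (requested → EX (¬requested → ¬alarm))).

Satisfied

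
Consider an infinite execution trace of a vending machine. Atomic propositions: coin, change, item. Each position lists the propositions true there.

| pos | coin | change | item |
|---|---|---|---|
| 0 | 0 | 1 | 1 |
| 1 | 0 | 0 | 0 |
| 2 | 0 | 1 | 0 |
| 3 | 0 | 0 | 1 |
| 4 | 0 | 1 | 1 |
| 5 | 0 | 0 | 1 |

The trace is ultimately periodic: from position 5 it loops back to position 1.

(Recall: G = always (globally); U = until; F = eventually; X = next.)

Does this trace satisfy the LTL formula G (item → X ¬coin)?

Satisfied

item → X ¬coin holds at every position 0..5, and those are all positions ever visited, so G (item → X ¬coin) holds.
Positions where item holds: 0, 3, 4, 5.
Check X ¬coin at each: 0→ok, 3→ok, 4→ok, 5→ok.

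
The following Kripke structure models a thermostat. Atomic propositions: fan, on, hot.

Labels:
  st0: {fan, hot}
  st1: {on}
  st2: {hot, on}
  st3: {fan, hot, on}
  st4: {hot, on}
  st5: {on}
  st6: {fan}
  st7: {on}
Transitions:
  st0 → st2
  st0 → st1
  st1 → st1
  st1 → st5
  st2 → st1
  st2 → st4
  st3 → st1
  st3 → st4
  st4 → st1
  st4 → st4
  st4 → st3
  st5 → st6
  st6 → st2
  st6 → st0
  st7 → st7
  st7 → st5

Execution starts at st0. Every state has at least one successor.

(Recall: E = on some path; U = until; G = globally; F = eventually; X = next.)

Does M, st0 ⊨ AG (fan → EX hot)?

States satisfying fan → EX hot: {st0, st1, st2, st3, st4, st5, st6, st7}.
States satisfying AG (fan → EX hot): {st0, st1, st2, st3, st4, st5, st6, st7}.
Every state reachable from st0 satisfies fan → EX hot.
st0 ∈ Sat(AG (fan → EX hot)).

Holds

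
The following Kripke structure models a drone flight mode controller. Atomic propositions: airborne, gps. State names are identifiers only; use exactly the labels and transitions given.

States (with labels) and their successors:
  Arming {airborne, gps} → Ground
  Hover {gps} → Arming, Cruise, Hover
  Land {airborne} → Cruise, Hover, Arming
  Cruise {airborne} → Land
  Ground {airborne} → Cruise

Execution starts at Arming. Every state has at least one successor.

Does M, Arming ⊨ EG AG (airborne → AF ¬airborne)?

States satisfying AG (airborne → AF ¬airborne): ∅.
States satisfying EG AG (airborne → AF ¬airborne): ∅.
No suitable path/successor from Arming witnesses the formula.
Arming ∉ Sat(EG AG (airborne → AF ¬airborne)).

Does not hold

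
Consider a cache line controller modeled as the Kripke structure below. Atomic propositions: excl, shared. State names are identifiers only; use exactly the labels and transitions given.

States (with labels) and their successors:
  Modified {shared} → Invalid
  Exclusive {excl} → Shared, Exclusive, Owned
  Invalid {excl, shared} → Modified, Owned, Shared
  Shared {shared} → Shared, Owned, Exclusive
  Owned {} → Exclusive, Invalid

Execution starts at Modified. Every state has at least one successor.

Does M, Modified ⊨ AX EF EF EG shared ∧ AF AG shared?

No

States satisfying EF EF EG shared: {Modified, Exclusive, Invalid, Shared, Owned}.
States satisfying AX EF EF EG shared: {Modified, Exclusive, Invalid, Shared, Owned}.
States satisfying AG shared: ∅.
States satisfying AF AG shared: ∅.
States satisfying AX EF EF EG shared ∧ AF AG shared: ∅.
Modified ∉ Sat(AX EF EF EG shared ∧ AF AG shared).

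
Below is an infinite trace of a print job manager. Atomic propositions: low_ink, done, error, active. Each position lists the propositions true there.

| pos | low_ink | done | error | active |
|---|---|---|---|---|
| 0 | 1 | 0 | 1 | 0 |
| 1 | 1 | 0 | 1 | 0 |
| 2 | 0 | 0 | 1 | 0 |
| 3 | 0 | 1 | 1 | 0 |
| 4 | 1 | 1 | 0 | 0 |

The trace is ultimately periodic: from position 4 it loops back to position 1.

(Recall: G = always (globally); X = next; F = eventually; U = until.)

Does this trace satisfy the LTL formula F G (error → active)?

G (error → active) is false at every position 0..4, so it never becomes true and F G (error → active) fails.

Violated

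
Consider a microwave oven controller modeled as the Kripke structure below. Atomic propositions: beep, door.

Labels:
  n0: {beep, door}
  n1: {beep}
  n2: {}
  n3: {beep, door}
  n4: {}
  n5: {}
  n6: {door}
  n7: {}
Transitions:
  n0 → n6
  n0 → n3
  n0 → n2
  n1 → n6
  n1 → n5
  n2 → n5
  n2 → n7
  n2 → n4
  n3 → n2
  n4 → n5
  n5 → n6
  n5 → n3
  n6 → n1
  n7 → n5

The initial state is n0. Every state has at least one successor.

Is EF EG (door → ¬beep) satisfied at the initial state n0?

States satisfying EG (door → ¬beep): {n1, n2, n4, n5, n6, n7}.
States satisfying EF EG (door → ¬beep): {n0, n1, n2, n3, n4, n5, n6, n7}.
Some path from n0 reaches a state where EG (door → ¬beep) holds.
n0 ∈ Sat(EF EG (door → ¬beep)).

Holds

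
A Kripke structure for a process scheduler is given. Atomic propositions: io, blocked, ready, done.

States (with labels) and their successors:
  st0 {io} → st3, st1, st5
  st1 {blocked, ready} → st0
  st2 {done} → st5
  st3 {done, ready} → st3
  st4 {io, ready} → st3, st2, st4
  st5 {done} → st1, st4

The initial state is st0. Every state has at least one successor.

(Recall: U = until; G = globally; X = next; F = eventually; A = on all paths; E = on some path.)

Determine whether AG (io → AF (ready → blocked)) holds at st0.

States satisfying io → AF (ready → blocked): {st0, st1, st2, st3, st5}.
States satisfying AG (io → AF (ready → blocked)): {st3}.
st4 is reachable from st0 and violates io → AF (ready → blocked), so AG fails at st0.
st0 ∉ Sat(AG (io → AF (ready → blocked))).

Violated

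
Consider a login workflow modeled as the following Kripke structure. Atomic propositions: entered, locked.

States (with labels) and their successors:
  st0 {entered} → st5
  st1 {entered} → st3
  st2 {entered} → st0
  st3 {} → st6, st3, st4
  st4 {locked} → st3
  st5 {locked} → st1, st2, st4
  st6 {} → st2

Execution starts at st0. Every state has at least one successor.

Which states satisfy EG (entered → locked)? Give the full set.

States satisfying entered → locked: {st3, st4, st5, st6}.
States satisfying EG (entered → locked): {st3, st4, st5}.

{st3, st4, st5}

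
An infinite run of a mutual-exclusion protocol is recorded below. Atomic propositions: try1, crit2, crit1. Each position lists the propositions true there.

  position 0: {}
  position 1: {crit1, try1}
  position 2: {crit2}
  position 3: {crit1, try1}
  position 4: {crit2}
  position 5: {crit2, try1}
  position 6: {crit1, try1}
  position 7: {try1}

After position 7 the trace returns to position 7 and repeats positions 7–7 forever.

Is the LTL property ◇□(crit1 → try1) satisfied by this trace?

□(crit1 → try1) holds at position 0, which is reachable from 0, so ◇□(crit1 → try1) holds.

Satisfied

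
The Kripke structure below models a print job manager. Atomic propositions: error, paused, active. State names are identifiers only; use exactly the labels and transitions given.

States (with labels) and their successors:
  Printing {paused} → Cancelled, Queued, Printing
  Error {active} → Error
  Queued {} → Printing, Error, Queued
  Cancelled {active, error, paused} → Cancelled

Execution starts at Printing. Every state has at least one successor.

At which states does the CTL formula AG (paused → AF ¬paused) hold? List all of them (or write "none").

{Error}

States satisfying paused → AF ¬paused: {Error, Queued}.
States satisfying AG (paused → AF ¬paused): {Error}.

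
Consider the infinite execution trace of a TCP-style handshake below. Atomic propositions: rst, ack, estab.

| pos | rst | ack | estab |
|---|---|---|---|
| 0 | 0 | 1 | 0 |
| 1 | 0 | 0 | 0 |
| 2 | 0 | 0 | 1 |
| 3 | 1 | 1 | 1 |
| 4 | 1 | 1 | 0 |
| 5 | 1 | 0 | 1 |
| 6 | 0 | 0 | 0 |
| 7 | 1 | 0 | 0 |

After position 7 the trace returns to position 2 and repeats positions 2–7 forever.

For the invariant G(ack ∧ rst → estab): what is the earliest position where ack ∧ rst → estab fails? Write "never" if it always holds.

4

Check ack ∧ rst → estab at each position in order: 0 ✓, 1 ✓, 2 ✓, 3 ✓.
At position 4 the labels are {ack, rst}, so ack ∧ rst → estab is false there. This is the first violation.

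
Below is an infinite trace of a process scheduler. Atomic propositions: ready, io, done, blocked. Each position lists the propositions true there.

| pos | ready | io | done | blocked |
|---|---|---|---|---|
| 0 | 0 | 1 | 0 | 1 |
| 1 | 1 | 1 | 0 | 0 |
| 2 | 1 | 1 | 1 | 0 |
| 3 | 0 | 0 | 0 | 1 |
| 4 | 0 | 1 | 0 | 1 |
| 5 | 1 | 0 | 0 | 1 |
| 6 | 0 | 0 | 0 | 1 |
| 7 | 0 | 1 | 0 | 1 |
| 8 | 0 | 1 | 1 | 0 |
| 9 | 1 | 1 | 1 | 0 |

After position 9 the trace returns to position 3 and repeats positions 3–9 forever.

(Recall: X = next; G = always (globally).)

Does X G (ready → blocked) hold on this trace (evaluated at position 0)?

Violated

The position after 0 is 1; G (ready → blocked) is false there.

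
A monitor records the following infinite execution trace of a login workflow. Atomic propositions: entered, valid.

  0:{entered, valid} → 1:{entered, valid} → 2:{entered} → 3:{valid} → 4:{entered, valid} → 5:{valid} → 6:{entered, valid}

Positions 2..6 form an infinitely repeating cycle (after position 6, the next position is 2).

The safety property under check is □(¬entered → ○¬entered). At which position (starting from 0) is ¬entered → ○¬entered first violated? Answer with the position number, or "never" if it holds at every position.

3

Check ¬entered → ○¬entered at each position in order: 0 ✓, 1 ✓, 2 ✓.
At position 3 the labels are {valid} and the next position 4 has {entered, valid}, so ¬entered → ○¬entered is false there. This is the first violation.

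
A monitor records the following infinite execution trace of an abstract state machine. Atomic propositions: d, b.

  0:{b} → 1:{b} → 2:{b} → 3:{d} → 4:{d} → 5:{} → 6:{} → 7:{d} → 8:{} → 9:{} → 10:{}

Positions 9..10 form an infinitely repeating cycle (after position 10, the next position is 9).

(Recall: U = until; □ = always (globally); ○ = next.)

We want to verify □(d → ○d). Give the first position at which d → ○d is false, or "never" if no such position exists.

4

Check d → ○d at each position in order: 0 ✓, 1 ✓, 2 ✓, 3 ✓.
At position 4 the labels are {d} and the next position 5 has {}, so d → ○d is false there. This is the first violation.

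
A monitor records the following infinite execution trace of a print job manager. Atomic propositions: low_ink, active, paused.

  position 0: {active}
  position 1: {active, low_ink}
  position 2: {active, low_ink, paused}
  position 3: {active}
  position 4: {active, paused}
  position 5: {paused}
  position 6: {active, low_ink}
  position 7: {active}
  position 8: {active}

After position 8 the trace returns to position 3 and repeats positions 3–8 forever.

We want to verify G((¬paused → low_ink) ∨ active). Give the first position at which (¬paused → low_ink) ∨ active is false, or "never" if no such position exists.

(¬paused → low_ink) ∨ active holds at every position 0..8, and those are all the positions the trace ever visits, so the invariant G((¬paused → low_ink) ∨ active) is never violated.

never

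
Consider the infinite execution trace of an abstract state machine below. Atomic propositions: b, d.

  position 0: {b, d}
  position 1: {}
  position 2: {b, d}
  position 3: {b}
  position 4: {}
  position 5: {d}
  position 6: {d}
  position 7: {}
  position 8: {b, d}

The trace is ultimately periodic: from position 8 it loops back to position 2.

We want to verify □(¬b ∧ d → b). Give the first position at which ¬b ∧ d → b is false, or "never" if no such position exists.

Check ¬b ∧ d → b at each position in order: 0 ✓, 1 ✓, 2 ✓, 3 ✓, 4 ✓.
At position 5 the labels are {d}, so ¬b ∧ d → b is false there. This is the first violation.

5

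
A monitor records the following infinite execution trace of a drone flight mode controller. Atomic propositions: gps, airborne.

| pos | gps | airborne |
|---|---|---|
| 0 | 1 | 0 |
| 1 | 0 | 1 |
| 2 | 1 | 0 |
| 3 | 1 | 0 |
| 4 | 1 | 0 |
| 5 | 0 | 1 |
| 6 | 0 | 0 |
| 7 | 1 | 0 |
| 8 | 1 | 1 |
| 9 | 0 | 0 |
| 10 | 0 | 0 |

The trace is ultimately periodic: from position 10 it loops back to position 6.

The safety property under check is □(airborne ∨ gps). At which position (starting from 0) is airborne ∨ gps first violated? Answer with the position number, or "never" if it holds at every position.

6

Check airborne ∨ gps at each position in order: 0 ✓, 1 ✓, 2 ✓, 3 ✓, 4 ✓, 5 ✓.
At position 6 the labels are {}, so airborne ∨ gps is false there. This is the first violation.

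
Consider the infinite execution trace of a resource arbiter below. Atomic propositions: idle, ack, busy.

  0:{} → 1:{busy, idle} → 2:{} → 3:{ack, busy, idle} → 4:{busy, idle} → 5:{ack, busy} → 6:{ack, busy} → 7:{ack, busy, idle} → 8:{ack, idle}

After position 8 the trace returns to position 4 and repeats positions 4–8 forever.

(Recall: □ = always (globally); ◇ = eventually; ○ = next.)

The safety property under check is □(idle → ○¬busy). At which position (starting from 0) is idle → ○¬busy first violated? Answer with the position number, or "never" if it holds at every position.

3

Check idle → ○¬busy at each position in order: 0 ✓, 1 ✓, 2 ✓.
At position 3 the labels are {ack, busy, idle} and the next position 4 has {busy, idle}, so idle → ○¬busy is false there. This is the first violation.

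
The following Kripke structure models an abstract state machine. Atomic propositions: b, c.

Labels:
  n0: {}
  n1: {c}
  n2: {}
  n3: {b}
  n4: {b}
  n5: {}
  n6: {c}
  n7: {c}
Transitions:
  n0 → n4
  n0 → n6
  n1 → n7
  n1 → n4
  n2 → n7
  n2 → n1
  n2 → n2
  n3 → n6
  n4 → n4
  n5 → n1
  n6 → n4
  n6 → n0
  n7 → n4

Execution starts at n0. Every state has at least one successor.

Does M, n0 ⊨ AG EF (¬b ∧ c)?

States satisfying EF (¬b ∧ c): {n0, n1, n2, n3, n5, n6, n7}.
States satisfying AG EF (¬b ∧ c): ∅.
n4 is reachable from n0 and violates EF (¬b ∧ c), so AG fails at n0.
n0 ∉ Sat(AG EF (¬b ∧ c)).

Violated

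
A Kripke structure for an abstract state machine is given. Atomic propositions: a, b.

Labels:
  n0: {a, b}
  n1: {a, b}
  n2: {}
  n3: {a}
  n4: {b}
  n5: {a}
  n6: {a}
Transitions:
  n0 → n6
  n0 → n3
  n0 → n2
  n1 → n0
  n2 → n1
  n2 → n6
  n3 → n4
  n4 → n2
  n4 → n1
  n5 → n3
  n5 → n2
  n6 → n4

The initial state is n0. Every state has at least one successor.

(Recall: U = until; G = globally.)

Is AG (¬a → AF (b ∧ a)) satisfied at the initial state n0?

States satisfying ¬a → AF (b ∧ a): {n0, n1, n3, n5, n6}.
States satisfying AG (¬a → AF (b ∧ a)): ∅.
n2 is reachable from n0 and violates ¬a → AF (b ∧ a), so AG fails at n0.
n0 ∉ Sat(AG (¬a → AF (b ∧ a))).

Does not hold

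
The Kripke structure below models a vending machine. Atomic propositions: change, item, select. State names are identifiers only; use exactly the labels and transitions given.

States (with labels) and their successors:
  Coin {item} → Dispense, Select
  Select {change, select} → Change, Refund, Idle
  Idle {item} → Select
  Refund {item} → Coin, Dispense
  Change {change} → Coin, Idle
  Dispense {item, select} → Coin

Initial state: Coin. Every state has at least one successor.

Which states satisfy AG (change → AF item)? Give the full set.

{Coin, Select, Idle, Refund, Change, Dispense}

States satisfying change → AF item: {Coin, Select, Idle, Refund, Change, Dispense}.
States satisfying AG (change → AF item): {Coin, Select, Idle, Refund, Change, Dispense}.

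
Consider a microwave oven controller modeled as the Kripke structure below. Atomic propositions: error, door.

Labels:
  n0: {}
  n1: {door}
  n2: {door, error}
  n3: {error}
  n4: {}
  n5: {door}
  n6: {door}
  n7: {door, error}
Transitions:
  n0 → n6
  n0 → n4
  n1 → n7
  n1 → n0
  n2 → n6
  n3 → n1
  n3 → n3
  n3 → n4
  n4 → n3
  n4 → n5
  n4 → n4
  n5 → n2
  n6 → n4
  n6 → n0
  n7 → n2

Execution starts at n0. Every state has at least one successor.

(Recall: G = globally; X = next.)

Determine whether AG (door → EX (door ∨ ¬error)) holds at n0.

Yes

States satisfying door → EX (door ∨ ¬error): {n0, n1, n2, n3, n4, n5, n6, n7}.
States satisfying AG (door → EX (door ∨ ¬error)): {n0, n1, n2, n3, n4, n5, n6, n7}.
Every state reachable from n0 satisfies door → EX (door ∨ ¬error).
n0 ∈ Sat(AG (door → EX (door ∨ ¬error))).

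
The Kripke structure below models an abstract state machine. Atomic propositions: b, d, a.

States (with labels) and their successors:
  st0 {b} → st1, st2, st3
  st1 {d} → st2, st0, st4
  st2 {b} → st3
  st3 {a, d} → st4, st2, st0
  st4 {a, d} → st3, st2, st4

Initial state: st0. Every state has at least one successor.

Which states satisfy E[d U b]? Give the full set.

{st0, st1, st2, st3, st4}

States satisfying d: {st1, st3, st4}.
States satisfying b: {st0, st2}.
States satisfying E[d U b]: {st0, st1, st2, st3, st4}.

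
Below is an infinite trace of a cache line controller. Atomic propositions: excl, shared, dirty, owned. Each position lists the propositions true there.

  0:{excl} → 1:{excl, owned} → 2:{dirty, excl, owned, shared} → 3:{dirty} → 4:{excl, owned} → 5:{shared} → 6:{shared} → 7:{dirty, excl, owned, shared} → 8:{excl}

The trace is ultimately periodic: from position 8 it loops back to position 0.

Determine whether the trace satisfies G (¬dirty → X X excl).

Violated

¬dirty → X X excl must hold at every position from 0 onward. It fails at position 1, so G (¬dirty → X X excl) is false.
Positions where ¬dirty holds: 0, 1, 4, 5, 6, 8.
Check X X excl at each: 0→ok, 1→fails, 4→fails, 5→ok, 6→ok, 8→ok.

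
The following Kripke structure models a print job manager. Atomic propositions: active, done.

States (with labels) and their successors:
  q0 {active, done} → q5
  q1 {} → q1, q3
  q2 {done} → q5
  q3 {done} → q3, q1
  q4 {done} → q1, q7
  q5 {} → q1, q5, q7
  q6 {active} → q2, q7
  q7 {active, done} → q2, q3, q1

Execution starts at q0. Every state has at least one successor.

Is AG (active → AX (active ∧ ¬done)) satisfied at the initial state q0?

No

States satisfying active → AX (active ∧ ¬done): {q1, q2, q3, q4, q5}.
States satisfying AG (active → AX (active ∧ ¬done)): {q1, q3}.
q0 is reachable from q0 and violates active → AX (active ∧ ¬done), so AG fails at q0.
q0 ∉ Sat(AG (active → AX (active ∧ ¬done))).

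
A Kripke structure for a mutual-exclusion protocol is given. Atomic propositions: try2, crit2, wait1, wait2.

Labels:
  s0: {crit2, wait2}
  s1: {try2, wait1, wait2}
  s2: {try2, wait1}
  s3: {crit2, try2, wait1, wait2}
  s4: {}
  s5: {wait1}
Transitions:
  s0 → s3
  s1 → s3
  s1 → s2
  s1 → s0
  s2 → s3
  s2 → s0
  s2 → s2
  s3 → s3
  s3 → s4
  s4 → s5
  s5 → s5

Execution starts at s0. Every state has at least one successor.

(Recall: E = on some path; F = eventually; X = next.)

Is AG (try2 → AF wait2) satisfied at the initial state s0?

States satisfying try2 → AF wait2: {s0, s1, s3, s4, s5}.
States satisfying AG (try2 → AF wait2): {s0, s3, s4, s5}.
Every state reachable from s0 satisfies try2 → AF wait2.
s0 ∈ Sat(AG (try2 → AF wait2)).

Satisfied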